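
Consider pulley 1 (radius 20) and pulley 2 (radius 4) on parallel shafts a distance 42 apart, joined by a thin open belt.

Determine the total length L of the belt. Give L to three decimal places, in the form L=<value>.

open belt: β = asin((r2−r1)/C) = asin(-16/42) = -22.3927°
wrap1 = π − 2β = 224.7854°
wrap2 = π + 2β = 135.2146°
tangent length = C·cosβ = 38.8330
L = r1·wrap1 + r2·wrap2 + 2·C·cosβ = 20·3.9232 + 4·2.3599 + 2·38.8330 = 165.5706

L=165.571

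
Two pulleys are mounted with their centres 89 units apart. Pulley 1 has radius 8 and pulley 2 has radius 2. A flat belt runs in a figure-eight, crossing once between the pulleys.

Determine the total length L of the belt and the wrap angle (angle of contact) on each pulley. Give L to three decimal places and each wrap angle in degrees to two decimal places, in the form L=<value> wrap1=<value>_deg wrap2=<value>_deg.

crossed belt: β = asin((r1+r2)/C) = asin(10/89) = 6.4514°
wrap1 = wrap2 = π + 2β = 192.9027°
tangent length = C·cosβ = 88.4364
L = (r1+r2)·wrap + 2·C·cosβ = 10·3.3668 + 2·88.4364 = 210.5407

L=210.541 wrap1=192.90_deg wrap2=192.90_deg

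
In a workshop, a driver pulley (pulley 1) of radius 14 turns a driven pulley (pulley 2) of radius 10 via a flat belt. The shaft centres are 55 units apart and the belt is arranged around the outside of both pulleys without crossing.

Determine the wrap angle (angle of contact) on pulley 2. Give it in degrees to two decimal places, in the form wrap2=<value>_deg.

open belt: β = asin((r2−r1)/C) = asin(-4/55) = -4.1706°
wrap1 = π − 2β = 188.3413°
wrap2 = π + 2β = 171.6587°

wrap2=171.66_deg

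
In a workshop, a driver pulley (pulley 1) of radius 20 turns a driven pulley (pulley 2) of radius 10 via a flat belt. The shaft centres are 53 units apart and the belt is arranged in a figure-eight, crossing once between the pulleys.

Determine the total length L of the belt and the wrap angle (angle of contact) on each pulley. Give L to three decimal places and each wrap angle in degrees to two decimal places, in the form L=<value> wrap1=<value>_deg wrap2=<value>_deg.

L=217.733 wrap1=248.95_deg wrap2=248.95_deg

crossed belt: β = asin((r1+r2)/C) = asin(30/53) = 34.4744°
wrap1 = wrap2 = π + 2β = 248.9488°
tangent length = C·cosβ = 43.6921
L = (r1+r2)·wrap + 2·C·cosβ = 30·4.3450 + 2·43.6921 = 217.7335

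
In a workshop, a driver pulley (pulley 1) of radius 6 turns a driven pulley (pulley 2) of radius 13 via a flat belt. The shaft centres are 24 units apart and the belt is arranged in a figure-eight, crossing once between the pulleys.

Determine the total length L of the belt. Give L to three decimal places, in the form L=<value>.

crossed belt: β = asin((r1+r2)/C) = asin(19/24) = 52.3415°
wrap1 = wrap2 = π + 2β = 284.6831°
tangent length = C·cosβ = 14.6629
L = (r1+r2)·wrap + 2·C·cosβ = 19·4.9687 + 2·14.6629 = 123.7302

L=123.730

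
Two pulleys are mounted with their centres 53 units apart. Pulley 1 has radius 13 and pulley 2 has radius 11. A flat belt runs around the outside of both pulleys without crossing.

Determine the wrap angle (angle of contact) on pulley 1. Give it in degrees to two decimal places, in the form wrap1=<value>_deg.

open belt: β = asin((r2−r1)/C) = asin(-2/53) = -2.1626°
wrap1 = π − 2β = 184.3252°
wrap2 = π + 2β = 175.6748°

wrap1=184.33_deg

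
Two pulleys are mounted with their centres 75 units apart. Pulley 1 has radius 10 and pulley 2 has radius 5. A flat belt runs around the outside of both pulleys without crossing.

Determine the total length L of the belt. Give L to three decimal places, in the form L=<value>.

open belt: β = asin((r2−r1)/C) = asin(-5/75) = -3.8226°
wrap1 = π − 2β = 187.6451°
wrap2 = π + 2β = 172.3549°
tangent length = C·cosβ = 74.8331
L = r1·wrap1 + r2·wrap2 + 2·C·cosβ = 10·3.2750 + 5·3.0082 + 2·74.8331 = 197.4573

L=197.457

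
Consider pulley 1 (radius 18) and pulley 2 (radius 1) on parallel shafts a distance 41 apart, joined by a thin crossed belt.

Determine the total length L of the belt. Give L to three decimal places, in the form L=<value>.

crossed belt: β = asin((r1+r2)/C) = asin(19/41) = 27.6077°
wrap1 = wrap2 = π + 2β = 235.2153°
tangent length = C·cosβ = 36.3318
L = (r1+r2)·wrap + 2·C·cosβ = 19·4.1053 + 2·36.3318 = 150.6640

L=150.664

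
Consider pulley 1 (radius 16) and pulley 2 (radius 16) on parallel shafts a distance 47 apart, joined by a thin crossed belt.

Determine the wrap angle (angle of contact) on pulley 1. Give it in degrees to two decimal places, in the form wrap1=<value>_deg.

crossed belt: β = asin((r1+r2)/C) = asin(32/47) = 42.9102°
wrap1 = wrap2 = π + 2β = 265.8204°

wrap1=265.82_deg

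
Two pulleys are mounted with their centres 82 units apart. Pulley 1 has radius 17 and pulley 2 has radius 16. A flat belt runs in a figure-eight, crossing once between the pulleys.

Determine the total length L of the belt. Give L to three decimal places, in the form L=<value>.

crossed belt: β = asin((r1+r2)/C) = asin(33/82) = 23.7307°
wrap1 = wrap2 = π + 2β = 227.4615°
tangent length = C·cosβ = 75.0666
L = (r1+r2)·wrap + 2·C·cosβ = 33·3.9700 + 2·75.0666 = 281.1417

L=281.142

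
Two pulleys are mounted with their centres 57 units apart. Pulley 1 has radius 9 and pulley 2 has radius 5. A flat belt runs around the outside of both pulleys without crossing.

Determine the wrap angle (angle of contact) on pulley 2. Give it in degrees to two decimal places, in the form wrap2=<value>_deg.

open belt: β = asin((r2−r1)/C) = asin(-4/57) = -4.0241°
wrap1 = π − 2β = 188.0481°
wrap2 = π + 2β = 171.9519°

wrap2=171.95_deg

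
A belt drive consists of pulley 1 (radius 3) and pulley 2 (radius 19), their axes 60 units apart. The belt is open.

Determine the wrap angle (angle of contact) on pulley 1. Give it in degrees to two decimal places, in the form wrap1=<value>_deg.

open belt: β = asin((r2−r1)/C) = asin(16/60) = 15.4660°
wrap1 = π − 2β = 149.0680°
wrap2 = π + 2β = 210.9320°

wrap1=149.07_deg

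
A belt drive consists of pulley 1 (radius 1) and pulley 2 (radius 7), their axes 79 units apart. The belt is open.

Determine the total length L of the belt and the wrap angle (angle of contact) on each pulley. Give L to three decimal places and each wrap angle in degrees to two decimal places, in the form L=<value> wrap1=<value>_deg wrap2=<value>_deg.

open belt: β = asin((r2−r1)/C) = asin(6/79) = 4.3558°
wrap1 = π − 2β = 171.2885°
wrap2 = π + 2β = 188.7115°
tangent length = C·cosβ = 78.7718
L = r1·wrap1 + r2·wrap2 + 2·C·cosβ = 1·2.9895 + 7·3.2936 + 2·78.7718 = 183.5887

L=183.589 wrap1=171.29_deg wrap2=188.71_deg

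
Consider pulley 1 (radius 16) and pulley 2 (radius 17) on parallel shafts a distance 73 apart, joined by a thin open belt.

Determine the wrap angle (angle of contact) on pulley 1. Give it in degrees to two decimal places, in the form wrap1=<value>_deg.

wrap1=178.43_deg

open belt: β = asin((r2−r1)/C) = asin(1/73) = 0.7849°
wrap1 = π − 2β = 178.4302°
wrap2 = π + 2β = 181.5698°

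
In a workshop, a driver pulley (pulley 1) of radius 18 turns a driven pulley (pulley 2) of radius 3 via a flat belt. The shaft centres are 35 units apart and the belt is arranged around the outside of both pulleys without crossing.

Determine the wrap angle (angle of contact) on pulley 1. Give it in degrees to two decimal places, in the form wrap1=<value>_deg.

open belt: β = asin((r2−r1)/C) = asin(-15/35) = -25.3769°
wrap1 = π − 2β = 230.7539°
wrap2 = π + 2β = 129.2461°

wrap1=230.75_deg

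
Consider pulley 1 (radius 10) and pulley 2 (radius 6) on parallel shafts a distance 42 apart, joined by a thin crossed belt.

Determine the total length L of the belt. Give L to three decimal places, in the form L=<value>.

L=140.438

crossed belt: β = asin((r1+r2)/C) = asin(16/42) = 22.3927°
wrap1 = wrap2 = π + 2β = 224.7854°
tangent length = C·cosβ = 38.8330
L = (r1+r2)·wrap + 2·C·cosβ = 16·3.9232 + 2·38.8330 = 140.4379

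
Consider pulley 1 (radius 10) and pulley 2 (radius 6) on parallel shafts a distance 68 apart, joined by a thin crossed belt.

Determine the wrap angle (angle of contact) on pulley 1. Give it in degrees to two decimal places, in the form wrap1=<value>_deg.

crossed belt: β = asin((r1+r2)/C) = asin(16/68) = 13.6090°
wrap1 = wrap2 = π + 2β = 207.2179°

wrap1=207.22_deg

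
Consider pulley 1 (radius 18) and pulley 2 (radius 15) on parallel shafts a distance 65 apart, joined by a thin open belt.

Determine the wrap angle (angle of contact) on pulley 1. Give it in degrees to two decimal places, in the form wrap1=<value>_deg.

wrap1=185.29_deg

open belt: β = asin((r2−r1)/C) = asin(-3/65) = -2.6454°
wrap1 = π − 2β = 185.2907°
wrap2 = π + 2β = 174.7093°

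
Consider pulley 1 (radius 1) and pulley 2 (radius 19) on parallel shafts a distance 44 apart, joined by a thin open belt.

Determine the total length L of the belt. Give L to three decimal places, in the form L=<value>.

L=158.304

open belt: β = asin((r2−r1)/C) = asin(18/44) = 24.1477°
wrap1 = π − 2β = 131.7045°
wrap2 = π + 2β = 228.2955°
tangent length = C·cosβ = 40.1497
L = r1·wrap1 + r2·wrap2 + 2·C·cosβ = 1·2.2987 + 19·3.9845 + 2·40.1497 = 158.3038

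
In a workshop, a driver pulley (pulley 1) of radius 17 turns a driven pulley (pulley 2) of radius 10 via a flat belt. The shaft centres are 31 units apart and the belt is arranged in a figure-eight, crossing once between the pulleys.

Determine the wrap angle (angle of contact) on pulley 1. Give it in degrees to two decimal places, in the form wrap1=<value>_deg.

crossed belt: β = asin((r1+r2)/C) = asin(27/31) = 60.5713°
wrap1 = wrap2 = π + 2β = 301.1426°

wrap1=301.14_deg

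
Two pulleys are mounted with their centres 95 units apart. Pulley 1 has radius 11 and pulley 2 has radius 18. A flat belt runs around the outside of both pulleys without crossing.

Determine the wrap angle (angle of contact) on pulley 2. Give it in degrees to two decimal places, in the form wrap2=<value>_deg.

open belt: β = asin((r2−r1)/C) = asin(7/95) = 4.2256°
wrap1 = π − 2β = 171.5488°
wrap2 = π + 2β = 188.4512°

wrap2=188.45_deg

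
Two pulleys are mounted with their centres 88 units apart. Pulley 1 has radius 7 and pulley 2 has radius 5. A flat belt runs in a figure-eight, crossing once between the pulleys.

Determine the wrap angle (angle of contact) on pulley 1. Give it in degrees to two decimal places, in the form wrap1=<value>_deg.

crossed belt: β = asin((r1+r2)/C) = asin(12/88) = 7.8375°
wrap1 = wrap2 = π + 2β = 195.6750°

wrap1=195.67_deg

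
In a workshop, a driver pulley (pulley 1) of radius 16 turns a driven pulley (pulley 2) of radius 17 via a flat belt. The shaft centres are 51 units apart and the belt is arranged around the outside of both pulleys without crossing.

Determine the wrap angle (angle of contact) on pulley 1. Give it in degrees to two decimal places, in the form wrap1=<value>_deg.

wrap1=177.75_deg

open belt: β = asin((r2−r1)/C) = asin(1/51) = 1.1235°
wrap1 = π − 2β = 177.7530°
wrap2 = π + 2β = 182.2470°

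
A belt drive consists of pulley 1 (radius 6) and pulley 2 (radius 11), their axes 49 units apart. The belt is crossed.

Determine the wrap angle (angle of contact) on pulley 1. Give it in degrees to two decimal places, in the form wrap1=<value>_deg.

crossed belt: β = asin((r1+r2)/C) = asin(17/49) = 20.3002°
wrap1 = wrap2 = π + 2β = 220.6004°

wrap1=220.60_deg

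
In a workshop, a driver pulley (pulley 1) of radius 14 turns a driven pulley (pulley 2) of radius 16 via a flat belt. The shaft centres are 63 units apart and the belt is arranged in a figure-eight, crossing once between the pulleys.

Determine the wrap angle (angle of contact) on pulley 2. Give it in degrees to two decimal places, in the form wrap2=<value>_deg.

wrap2=236.87_deg

crossed belt: β = asin((r1+r2)/C) = asin(30/63) = 28.4369°
wrap1 = wrap2 = π + 2β = 236.8738°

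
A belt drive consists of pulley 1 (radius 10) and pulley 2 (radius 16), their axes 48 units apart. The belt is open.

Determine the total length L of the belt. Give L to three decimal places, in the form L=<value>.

L=178.432

open belt: β = asin((r2−r1)/C) = asin(6/48) = 7.1808°
wrap1 = π − 2β = 165.6385°
wrap2 = π + 2β = 194.3615°
tangent length = C·cosβ = 47.6235
L = r1·wrap1 + r2·wrap2 + 2·C·cosβ = 10·2.8909 + 16·3.3922 + 2·47.6235 = 178.4324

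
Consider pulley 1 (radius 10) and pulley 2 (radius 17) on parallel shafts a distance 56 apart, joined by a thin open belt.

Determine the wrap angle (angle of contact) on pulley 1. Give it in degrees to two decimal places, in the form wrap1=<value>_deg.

wrap1=165.64_deg

open belt: β = asin((r2−r1)/C) = asin(7/56) = 7.1808°
wrap1 = π − 2β = 165.6385°
wrap2 = π + 2β = 194.3615°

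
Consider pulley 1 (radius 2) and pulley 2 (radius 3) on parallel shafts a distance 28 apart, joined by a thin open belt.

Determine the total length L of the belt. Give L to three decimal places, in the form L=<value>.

open belt: β = asin((r2−r1)/C) = asin(1/28) = 2.0467°
wrap1 = π − 2β = 175.9066°
wrap2 = π + 2β = 184.0934°
tangent length = C·cosβ = 27.9821
L = r1·wrap1 + r2·wrap2 + 2·C·cosβ = 2·3.0701 + 3·3.2130 + 2·27.9821 = 71.7437

L=71.744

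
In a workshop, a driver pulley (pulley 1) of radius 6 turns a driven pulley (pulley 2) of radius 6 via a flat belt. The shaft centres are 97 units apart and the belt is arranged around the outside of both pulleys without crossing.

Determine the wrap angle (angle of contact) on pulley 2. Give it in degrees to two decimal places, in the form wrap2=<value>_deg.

wrap2=180.00_deg

open belt: β = asin((r2−r1)/C) = asin(0/97) = 0.0000°
wrap1 = π − 2β = 180.0000°
wrap2 = π + 2β = 180.0000°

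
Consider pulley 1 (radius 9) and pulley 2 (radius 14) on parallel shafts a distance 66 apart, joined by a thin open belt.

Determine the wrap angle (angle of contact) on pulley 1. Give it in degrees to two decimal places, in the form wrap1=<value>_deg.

wrap1=171.31_deg

open belt: β = asin((r2−r1)/C) = asin(5/66) = 4.3448°
wrap1 = π − 2β = 171.3105°
wrap2 = π + 2β = 188.6895°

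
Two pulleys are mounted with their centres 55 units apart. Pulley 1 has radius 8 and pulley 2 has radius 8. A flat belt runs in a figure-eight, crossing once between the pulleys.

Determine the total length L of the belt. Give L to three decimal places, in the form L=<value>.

L=164.954

crossed belt: β = asin((r1+r2)/C) = asin(16/55) = 16.9124°
wrap1 = wrap2 = π + 2β = 213.8248°
tangent length = C·cosβ = 52.6213
L = (r1+r2)·wrap + 2·C·cosβ = 16·3.7319 + 2·52.6213 = 164.9537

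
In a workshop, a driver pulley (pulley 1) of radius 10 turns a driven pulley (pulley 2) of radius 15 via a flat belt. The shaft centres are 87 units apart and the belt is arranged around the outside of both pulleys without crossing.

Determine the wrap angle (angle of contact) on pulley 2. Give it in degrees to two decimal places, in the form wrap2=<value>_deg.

wrap2=186.59_deg

open belt: β = asin((r2−r1)/C) = asin(5/87) = 3.2947°
wrap1 = π − 2β = 173.4106°
wrap2 = π + 2β = 186.5894°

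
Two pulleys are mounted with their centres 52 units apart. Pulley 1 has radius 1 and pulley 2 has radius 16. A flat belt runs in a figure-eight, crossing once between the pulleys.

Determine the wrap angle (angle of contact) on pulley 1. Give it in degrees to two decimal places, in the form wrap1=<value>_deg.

crossed belt: β = asin((r1+r2)/C) = asin(17/52) = 19.0821°
wrap1 = wrap2 = π + 2β = 218.1642°

wrap1=218.16_deg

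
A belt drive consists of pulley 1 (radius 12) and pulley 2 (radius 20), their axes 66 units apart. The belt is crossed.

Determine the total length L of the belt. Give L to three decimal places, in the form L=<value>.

L=248.374

crossed belt: β = asin((r1+r2)/C) = asin(32/66) = 29.0025°
wrap1 = wrap2 = π + 2β = 238.0051°
tangent length = C·cosβ = 57.7235
L = (r1+r2)·wrap + 2·C·cosβ = 32·4.1540 + 2·57.7235 = 248.3741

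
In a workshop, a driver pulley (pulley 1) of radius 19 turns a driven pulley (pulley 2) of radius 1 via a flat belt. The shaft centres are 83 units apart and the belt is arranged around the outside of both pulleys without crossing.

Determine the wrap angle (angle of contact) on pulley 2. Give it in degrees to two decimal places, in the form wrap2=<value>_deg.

open belt: β = asin((r2−r1)/C) = asin(-18/83) = -12.5251°
wrap1 = π − 2β = 205.0502°
wrap2 = π + 2β = 154.9498°

wrap2=154.95_deg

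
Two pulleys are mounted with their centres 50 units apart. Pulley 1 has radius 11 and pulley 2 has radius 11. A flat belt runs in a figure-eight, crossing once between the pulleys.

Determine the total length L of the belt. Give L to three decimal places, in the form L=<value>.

crossed belt: β = asin((r1+r2)/C) = asin(22/50) = 26.1039°
wrap1 = wrap2 = π + 2β = 232.2078°
tangent length = C·cosβ = 44.8999
L = (r1+r2)·wrap + 2·C·cosβ = 22·4.0528 + 2·44.8999 = 178.9612

L=178.961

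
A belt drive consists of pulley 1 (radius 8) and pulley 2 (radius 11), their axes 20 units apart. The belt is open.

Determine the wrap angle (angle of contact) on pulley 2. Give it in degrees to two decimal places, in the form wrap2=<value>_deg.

open belt: β = asin((r2−r1)/C) = asin(3/20) = 8.6269°
wrap1 = π − 2β = 162.7461°
wrap2 = π + 2β = 197.2539°

wrap2=197.25_deg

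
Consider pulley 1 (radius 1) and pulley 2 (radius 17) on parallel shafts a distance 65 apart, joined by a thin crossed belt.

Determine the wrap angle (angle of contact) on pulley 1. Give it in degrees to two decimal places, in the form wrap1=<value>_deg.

crossed belt: β = asin((r1+r2)/C) = asin(18/65) = 16.0766°
wrap1 = wrap2 = π + 2β = 212.1533°

wrap1=212.15_deg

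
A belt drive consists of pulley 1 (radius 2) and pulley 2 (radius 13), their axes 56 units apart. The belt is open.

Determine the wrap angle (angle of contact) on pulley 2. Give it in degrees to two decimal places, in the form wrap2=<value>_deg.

wrap2=202.66_deg

open belt: β = asin((r2−r1)/C) = asin(11/56) = 11.3282°
wrap1 = π − 2β = 157.3436°
wrap2 = π + 2β = 202.6564°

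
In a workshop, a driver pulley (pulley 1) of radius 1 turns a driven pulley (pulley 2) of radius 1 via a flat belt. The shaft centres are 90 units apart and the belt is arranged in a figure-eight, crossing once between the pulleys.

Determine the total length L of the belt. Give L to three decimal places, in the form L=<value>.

crossed belt: β = asin((r1+r2)/C) = asin(2/90) = 1.2733°
wrap1 = wrap2 = π + 2β = 182.5467°
tangent length = C·cosβ = 89.9778
L = (r1+r2)·wrap + 2·C·cosβ = 2·3.1860 + 2·89.9778 = 186.3276

L=186.328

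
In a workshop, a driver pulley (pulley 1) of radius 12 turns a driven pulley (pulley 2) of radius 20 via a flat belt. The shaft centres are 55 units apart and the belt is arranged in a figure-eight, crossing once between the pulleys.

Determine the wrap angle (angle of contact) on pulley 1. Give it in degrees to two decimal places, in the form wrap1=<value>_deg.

crossed belt: β = asin((r1+r2)/C) = asin(32/55) = 35.5785°
wrap1 = wrap2 = π + 2β = 251.1571°

wrap1=251.16_deg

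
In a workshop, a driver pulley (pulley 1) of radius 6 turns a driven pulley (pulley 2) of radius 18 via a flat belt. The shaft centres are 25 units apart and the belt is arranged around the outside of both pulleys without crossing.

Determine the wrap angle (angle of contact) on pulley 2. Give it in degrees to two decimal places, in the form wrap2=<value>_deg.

open belt: β = asin((r2−r1)/C) = asin(12/25) = 28.6854°
wrap1 = π − 2β = 122.6292°
wrap2 = π + 2β = 237.3708°

wrap2=237.37_deg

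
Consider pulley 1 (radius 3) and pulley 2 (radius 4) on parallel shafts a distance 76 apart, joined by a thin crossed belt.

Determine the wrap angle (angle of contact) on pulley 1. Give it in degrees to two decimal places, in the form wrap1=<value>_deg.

wrap1=190.57_deg

crossed belt: β = asin((r1+r2)/C) = asin(7/76) = 5.2847°
wrap1 = wrap2 = π + 2β = 190.5695°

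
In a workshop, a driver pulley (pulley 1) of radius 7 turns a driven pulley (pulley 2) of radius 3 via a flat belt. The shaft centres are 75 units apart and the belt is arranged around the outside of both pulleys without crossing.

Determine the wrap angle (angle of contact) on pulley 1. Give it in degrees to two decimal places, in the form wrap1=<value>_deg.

open belt: β = asin((r2−r1)/C) = asin(-4/75) = -3.0572°
wrap1 = π − 2β = 186.1145°
wrap2 = π + 2β = 173.8855°

wrap1=186.11_deg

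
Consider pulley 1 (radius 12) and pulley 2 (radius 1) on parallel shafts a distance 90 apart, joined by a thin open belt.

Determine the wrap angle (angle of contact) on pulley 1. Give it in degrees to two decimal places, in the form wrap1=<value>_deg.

open belt: β = asin((r2−r1)/C) = asin(-11/90) = -7.0204°
wrap1 = π − 2β = 194.0407°
wrap2 = π + 2β = 165.9593°

wrap1=194.04_deg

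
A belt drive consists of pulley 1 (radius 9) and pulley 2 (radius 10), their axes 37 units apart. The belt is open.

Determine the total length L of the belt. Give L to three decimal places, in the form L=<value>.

open belt: β = asin((r2−r1)/C) = asin(1/37) = 1.5487°
wrap1 = π − 2β = 176.9026°
wrap2 = π + 2β = 183.0974°
tangent length = C·cosβ = 36.9865
L = r1·wrap1 + r2·wrap2 + 2·C·cosβ = 9·3.0875 + 10·3.1957 + 2·36.9865 = 133.7173

L=133.717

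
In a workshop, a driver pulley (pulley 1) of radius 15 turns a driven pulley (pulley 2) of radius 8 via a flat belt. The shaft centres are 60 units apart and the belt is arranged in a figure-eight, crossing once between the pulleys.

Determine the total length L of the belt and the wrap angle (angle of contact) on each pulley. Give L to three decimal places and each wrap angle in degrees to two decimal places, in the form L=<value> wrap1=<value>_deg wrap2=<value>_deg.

crossed belt: β = asin((r1+r2)/C) = asin(23/60) = 22.5403°
wrap1 = wrap2 = π + 2β = 225.0806°
tangent length = C·cosβ = 55.4166
L = (r1+r2)·wrap + 2·C·cosβ = 23·3.9284 + 2·55.4166 = 201.1864

L=201.186 wrap1=225.08_deg wrap2=225.08_deg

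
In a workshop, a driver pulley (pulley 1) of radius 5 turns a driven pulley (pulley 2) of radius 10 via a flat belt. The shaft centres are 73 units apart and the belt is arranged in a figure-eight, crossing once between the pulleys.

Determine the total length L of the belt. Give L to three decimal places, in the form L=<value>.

L=196.217

crossed belt: β = asin((r1+r2)/C) = asin(15/73) = 11.8576°
wrap1 = wrap2 = π + 2β = 203.7151°
tangent length = C·cosβ = 71.4423
L = (r1+r2)·wrap + 2·C·cosβ = 15·3.5555 + 2·71.4423 = 196.2171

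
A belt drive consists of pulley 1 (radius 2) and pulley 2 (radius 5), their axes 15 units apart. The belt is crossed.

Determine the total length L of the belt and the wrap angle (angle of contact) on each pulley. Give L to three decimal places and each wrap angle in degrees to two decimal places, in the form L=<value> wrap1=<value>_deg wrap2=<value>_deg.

L=55.321 wrap1=235.64_deg wrap2=235.64_deg

crossed belt: β = asin((r1+r2)/C) = asin(7/15) = 27.8181°
wrap1 = wrap2 = π + 2β = 235.6363°
tangent length = C·cosβ = 13.2665
L = (r1+r2)·wrap + 2·C·cosβ = 7·4.1126 + 2·13.2665 = 55.3214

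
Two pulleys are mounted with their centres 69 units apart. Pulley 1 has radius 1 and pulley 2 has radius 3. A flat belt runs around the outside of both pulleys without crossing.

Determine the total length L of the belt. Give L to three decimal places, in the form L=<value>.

open belt: β = asin((r2−r1)/C) = asin(2/69) = 1.6610°
wrap1 = π − 2β = 176.6780°
wrap2 = π + 2β = 183.3220°
tangent length = C·cosβ = 68.9710
L = r1·wrap1 + r2·wrap2 + 2·C·cosβ = 1·3.0836 + 3·3.1996 + 2·68.9710 = 150.6243

L=150.624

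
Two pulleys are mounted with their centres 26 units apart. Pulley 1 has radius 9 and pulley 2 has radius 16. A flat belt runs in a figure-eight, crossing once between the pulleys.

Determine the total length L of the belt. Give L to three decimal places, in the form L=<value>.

crossed belt: β = asin((r1+r2)/C) = asin(25/26) = 74.0576°
wrap1 = wrap2 = π + 2β = 328.1153°
tangent length = C·cosβ = 7.1414
L = (r1+r2)·wrap + 2·C·cosβ = 25·5.7267 + 2·7.1414 = 157.4501

L=157.450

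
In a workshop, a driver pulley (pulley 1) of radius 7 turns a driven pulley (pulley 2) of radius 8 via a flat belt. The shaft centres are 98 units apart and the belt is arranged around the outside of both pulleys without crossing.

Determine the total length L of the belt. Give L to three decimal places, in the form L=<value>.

L=243.134

open belt: β = asin((r2−r1)/C) = asin(1/98) = 0.5847°
wrap1 = π − 2β = 178.8307°
wrap2 = π + 2β = 181.1693°
tangent length = C·cosβ = 97.9949
L = r1·wrap1 + r2·wrap2 + 2·C·cosβ = 7·3.1212 + 8·3.1620 + 2·97.9949 = 243.1341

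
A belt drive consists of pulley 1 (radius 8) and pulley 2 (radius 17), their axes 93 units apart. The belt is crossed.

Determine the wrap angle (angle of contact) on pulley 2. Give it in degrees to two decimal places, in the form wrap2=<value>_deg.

crossed belt: β = asin((r1+r2)/C) = asin(25/93) = 15.5939°
wrap1 = wrap2 = π + 2β = 211.1878°

wrap2=211.19_deg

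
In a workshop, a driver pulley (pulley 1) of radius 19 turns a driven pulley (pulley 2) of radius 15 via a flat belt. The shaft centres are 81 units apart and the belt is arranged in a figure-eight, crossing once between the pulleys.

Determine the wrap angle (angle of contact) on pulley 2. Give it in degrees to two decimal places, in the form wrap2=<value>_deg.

crossed belt: β = asin((r1+r2)/C) = asin(34/81) = 24.8190°
wrap1 = wrap2 = π + 2β = 229.6380°

wrap2=229.64_deg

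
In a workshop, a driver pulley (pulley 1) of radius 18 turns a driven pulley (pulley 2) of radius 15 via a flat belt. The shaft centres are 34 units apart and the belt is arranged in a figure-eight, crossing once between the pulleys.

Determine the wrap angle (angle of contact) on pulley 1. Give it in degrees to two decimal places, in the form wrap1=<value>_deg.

wrap1=332.14_deg

crossed belt: β = asin((r1+r2)/C) = asin(33/34) = 76.0694°
wrap1 = wrap2 = π + 2β = 332.1389°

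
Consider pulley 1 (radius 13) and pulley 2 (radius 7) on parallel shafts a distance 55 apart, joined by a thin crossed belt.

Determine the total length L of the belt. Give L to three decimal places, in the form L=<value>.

crossed belt: β = asin((r1+r2)/C) = asin(20/55) = 21.3237°
wrap1 = wrap2 = π + 2β = 222.6474°
tangent length = C·cosβ = 51.2348
L = (r1+r2)·wrap + 2·C·cosβ = 20·3.8859 + 2·51.2348 = 180.1881

L=180.188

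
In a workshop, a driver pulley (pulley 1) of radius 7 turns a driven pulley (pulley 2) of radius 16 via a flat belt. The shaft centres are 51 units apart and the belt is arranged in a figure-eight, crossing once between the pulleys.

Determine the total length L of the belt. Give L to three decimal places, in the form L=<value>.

crossed belt: β = asin((r1+r2)/C) = asin(23/51) = 26.8066°
wrap1 = wrap2 = π + 2β = 233.6132°
tangent length = C·cosβ = 45.5192
L = (r1+r2)·wrap + 2·C·cosβ = 23·4.0773 + 2·45.5192 = 184.8168

L=184.817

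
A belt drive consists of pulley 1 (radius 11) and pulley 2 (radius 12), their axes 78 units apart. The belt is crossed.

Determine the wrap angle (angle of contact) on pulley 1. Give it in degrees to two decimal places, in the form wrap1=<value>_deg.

wrap1=214.30_deg

crossed belt: β = asin((r1+r2)/C) = asin(23/78) = 17.1498°
wrap1 = wrap2 = π + 2β = 214.2997°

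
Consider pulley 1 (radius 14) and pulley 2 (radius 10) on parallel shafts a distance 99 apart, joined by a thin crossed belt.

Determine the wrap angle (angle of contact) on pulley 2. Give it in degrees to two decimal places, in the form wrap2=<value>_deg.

crossed belt: β = asin((r1+r2)/C) = asin(24/99) = 14.0297°
wrap1 = wrap2 = π + 2β = 208.0593°

wrap2=208.06_deg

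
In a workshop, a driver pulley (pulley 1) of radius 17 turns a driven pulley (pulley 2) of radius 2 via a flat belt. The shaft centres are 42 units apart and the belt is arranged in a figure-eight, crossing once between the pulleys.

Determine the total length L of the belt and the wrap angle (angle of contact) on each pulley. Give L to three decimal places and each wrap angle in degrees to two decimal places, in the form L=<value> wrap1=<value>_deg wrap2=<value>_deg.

crossed belt: β = asin((r1+r2)/C) = asin(19/42) = 26.8965°
wrap1 = wrap2 = π + 2β = 233.7931°
tangent length = C·cosβ = 37.4566
L = (r1+r2)·wrap + 2·C·cosβ = 19·4.0805 + 2·37.4566 = 152.4420

L=152.442 wrap1=233.79_deg wrap2=233.79_deg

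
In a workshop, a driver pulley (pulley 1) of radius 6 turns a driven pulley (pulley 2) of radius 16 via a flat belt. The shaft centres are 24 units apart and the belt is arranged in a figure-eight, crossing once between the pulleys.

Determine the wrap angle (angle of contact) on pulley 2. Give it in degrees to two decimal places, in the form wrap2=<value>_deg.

crossed belt: β = asin((r1+r2)/C) = asin(22/24) = 66.4435°
wrap1 = wrap2 = π + 2β = 312.8871°

wrap2=312.89_deg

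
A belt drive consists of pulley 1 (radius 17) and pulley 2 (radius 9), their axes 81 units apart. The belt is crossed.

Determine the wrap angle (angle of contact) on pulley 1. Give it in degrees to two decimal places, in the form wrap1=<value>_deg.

crossed belt: β = asin((r1+r2)/C) = asin(26/81) = 18.7227°
wrap1 = wrap2 = π + 2β = 217.4453°

wrap1=217.45_deg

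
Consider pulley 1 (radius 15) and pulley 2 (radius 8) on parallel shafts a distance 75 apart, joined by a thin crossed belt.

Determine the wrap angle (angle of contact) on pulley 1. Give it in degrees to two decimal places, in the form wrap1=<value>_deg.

crossed belt: β = asin((r1+r2)/C) = asin(23/75) = 17.8585°
wrap1 = wrap2 = π + 2β = 215.7169°

wrap1=215.72_deg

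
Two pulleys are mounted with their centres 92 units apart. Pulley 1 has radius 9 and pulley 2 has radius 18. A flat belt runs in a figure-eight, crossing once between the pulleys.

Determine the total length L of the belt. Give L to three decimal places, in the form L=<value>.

L=276.805

crossed belt: β = asin((r1+r2)/C) = asin(27/92) = 17.0663°
wrap1 = wrap2 = π + 2β = 214.1326°
tangent length = C·cosβ = 87.9488
L = (r1+r2)·wrap + 2·C·cosβ = 27·3.7373 + 2·87.9488 = 276.8053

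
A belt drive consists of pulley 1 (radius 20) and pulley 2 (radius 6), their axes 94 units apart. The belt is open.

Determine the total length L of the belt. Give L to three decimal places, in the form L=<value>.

L=271.770

open belt: β = asin((r2−r1)/C) = asin(-14/94) = -8.5653°
wrap1 = π − 2β = 197.1306°
wrap2 = π + 2β = 162.8694°
tangent length = C·cosβ = 92.9516
L = r1·wrap1 + r2·wrap2 + 2·C·cosβ = 20·3.4406 + 6·2.8426 + 2·92.9516 = 271.7704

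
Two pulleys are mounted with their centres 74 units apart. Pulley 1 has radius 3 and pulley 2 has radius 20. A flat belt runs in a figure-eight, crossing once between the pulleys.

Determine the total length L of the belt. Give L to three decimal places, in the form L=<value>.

L=227.465

crossed belt: β = asin((r1+r2)/C) = asin(23/74) = 18.1081°
wrap1 = wrap2 = π + 2β = 216.2162°
tangent length = C·cosβ = 70.3349
L = (r1+r2)·wrap + 2·C·cosβ = 23·3.7737 + 2·70.3349 = 227.4646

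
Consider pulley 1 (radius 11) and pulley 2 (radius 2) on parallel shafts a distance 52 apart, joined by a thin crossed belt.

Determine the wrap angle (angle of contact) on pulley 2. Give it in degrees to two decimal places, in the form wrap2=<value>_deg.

crossed belt: β = asin((r1+r2)/C) = asin(13/52) = 14.4775°
wrap1 = wrap2 = π + 2β = 208.9550°

wrap2=208.96_deg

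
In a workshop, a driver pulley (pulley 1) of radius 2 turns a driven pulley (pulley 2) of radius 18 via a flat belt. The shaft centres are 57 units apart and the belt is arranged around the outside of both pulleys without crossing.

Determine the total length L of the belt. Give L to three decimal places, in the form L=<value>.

open belt: β = asin((r2−r1)/C) = asin(16/57) = 16.3021°
wrap1 = π − 2β = 147.3958°
wrap2 = π + 2β = 212.6042°
tangent length = C·cosβ = 54.7083
L = r1·wrap1 + r2·wrap2 + 2·C·cosβ = 2·2.5725 + 18·3.7106 + 2·54.7083 = 181.3533

L=181.353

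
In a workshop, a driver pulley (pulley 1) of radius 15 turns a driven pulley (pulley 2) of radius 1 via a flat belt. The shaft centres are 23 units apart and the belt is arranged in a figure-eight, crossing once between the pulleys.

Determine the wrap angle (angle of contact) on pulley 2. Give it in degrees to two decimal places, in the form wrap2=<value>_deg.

crossed belt: β = asin((r1+r2)/C) = asin(16/23) = 44.0792°
wrap1 = wrap2 = π + 2β = 268.1584°

wrap2=268.16_deg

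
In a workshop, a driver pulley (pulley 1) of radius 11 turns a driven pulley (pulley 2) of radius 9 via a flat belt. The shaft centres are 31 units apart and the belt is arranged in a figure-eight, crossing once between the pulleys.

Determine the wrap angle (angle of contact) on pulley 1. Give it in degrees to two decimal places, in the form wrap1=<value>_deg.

crossed belt: β = asin((r1+r2)/C) = asin(20/31) = 40.1778°
wrap1 = wrap2 = π + 2β = 260.3555°

wrap1=260.36_deg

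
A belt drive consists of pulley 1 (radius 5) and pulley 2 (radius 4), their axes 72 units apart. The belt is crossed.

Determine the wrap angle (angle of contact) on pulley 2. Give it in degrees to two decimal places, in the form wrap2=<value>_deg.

crossed belt: β = asin((r1+r2)/C) = asin(9/72) = 7.1808°
wrap1 = wrap2 = π + 2β = 194.3615°

wrap2=194.36_deg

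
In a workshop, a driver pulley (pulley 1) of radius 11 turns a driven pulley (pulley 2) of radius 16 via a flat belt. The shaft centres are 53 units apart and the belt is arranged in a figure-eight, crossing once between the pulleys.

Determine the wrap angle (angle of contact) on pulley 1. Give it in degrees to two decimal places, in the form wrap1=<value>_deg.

crossed belt: β = asin((r1+r2)/C) = asin(27/53) = 30.6261°
wrap1 = wrap2 = π + 2β = 241.2523°

wrap1=241.25_deg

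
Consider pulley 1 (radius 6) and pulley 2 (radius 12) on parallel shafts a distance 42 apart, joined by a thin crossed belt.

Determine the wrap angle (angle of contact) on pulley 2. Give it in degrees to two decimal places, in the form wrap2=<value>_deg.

crossed belt: β = asin((r1+r2)/C) = asin(18/42) = 25.3769°
wrap1 = wrap2 = π + 2β = 230.7539°

wrap2=230.75_deg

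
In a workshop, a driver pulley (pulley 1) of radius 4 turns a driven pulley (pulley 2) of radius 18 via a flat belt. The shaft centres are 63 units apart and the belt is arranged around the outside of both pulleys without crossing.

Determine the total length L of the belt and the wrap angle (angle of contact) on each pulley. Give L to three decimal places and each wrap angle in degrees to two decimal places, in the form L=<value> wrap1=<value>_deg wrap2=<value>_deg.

L=198.239 wrap1=154.32_deg wrap2=205.68_deg

open belt: β = asin((r2−r1)/C) = asin(14/63) = 12.8396°
wrap1 = π − 2β = 154.3208°
wrap2 = π + 2β = 205.6792°
tangent length = C·cosβ = 61.4248
L = r1·wrap1 + r2·wrap2 + 2·C·cosβ = 4·2.6934 + 18·3.5898 + 2·61.4248 = 198.2391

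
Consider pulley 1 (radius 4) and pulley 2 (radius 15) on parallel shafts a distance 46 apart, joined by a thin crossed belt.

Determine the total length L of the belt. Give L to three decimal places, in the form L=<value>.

L=159.656

crossed belt: β = asin((r1+r2)/C) = asin(19/46) = 24.3962°
wrap1 = wrap2 = π + 2β = 228.7923°
tangent length = C·cosβ = 41.8927
L = (r1+r2)·wrap + 2·C·cosβ = 19·3.9932 + 2·41.8927 = 159.6559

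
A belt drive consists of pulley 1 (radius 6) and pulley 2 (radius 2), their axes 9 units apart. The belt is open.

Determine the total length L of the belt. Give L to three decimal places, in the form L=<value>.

open belt: β = asin((r2−r1)/C) = asin(-4/9) = -26.3878°
wrap1 = π − 2β = 232.7756°
wrap2 = π + 2β = 127.2244°
tangent length = C·cosβ = 8.0623
L = r1·wrap1 + r2·wrap2 + 2·C·cosβ = 6·4.0627 + 2·2.2205 + 2·8.0623 = 44.9417

L=44.942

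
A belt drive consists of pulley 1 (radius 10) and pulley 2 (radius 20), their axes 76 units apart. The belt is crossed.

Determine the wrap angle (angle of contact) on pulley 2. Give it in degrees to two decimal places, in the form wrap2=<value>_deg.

crossed belt: β = asin((r1+r2)/C) = asin(30/76) = 23.2496°
wrap1 = wrap2 = π + 2β = 226.4991°

wrap2=226.50_deg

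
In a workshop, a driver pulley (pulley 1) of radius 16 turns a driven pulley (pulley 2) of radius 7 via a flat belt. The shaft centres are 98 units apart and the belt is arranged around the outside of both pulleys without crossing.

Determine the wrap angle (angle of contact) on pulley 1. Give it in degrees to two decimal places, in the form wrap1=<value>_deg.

wrap1=190.54_deg

open belt: β = asin((r2−r1)/C) = asin(-9/98) = -5.2693°
wrap1 = π − 2β = 190.5386°
wrap2 = π + 2β = 169.4614°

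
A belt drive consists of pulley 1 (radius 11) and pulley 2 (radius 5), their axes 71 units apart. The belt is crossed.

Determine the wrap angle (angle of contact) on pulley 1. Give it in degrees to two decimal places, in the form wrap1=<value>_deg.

crossed belt: β = asin((r1+r2)/C) = asin(16/71) = 13.0236°
wrap1 = wrap2 = π + 2β = 206.0472°

wrap1=206.05_deg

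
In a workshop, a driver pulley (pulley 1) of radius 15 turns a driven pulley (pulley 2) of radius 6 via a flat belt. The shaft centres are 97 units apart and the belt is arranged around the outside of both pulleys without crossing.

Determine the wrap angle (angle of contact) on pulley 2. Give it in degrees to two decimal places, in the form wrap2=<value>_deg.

open belt: β = asin((r2−r1)/C) = asin(-9/97) = -5.3238°
wrap1 = π − 2β = 190.6475°
wrap2 = π + 2β = 169.3525°

wrap2=169.35_deg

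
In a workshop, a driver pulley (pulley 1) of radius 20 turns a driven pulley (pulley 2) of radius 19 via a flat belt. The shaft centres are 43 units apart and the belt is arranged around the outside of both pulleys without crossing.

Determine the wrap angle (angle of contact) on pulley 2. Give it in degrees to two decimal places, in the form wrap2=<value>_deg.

wrap2=177.33_deg

open belt: β = asin((r2−r1)/C) = asin(-1/43) = -1.3326°
wrap1 = π − 2β = 182.6652°
wrap2 = π + 2β = 177.3348°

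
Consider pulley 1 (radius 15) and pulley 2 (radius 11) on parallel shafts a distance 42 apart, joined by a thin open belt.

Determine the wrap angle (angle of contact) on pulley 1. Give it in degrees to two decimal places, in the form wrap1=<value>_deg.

open belt: β = asin((r2−r1)/C) = asin(-4/42) = -5.4650°
wrap1 = π − 2β = 190.9300°
wrap2 = π + 2β = 169.0700°

wrap1=190.93_deg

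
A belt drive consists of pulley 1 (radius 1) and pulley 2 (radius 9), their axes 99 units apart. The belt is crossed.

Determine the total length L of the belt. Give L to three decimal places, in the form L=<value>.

crossed belt: β = asin((r1+r2)/C) = asin(10/99) = 5.7973°
wrap1 = wrap2 = π + 2β = 191.5947°
tangent length = C·cosβ = 98.4937
L = (r1+r2)·wrap + 2·C·cosβ = 10·3.3440 + 2·98.4937 = 230.4269

L=230.427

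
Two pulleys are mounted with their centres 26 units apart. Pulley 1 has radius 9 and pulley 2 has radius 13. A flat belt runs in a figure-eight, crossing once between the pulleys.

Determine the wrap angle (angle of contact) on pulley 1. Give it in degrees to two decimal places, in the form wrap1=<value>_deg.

wrap1=295.59_deg

crossed belt: β = asin((r1+r2)/C) = asin(22/26) = 57.7958°
wrap1 = wrap2 = π + 2β = 295.5915°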